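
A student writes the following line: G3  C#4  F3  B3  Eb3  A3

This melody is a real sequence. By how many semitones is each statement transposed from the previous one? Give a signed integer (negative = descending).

With a 2-note motive the entries are G3, F3, Eb3, each down a 2nd from the previous.
G3→F3 is 53 − 55 = -2 semitones.

-2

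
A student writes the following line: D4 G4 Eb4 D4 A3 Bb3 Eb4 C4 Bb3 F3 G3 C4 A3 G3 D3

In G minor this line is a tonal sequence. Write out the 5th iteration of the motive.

The 5-note cells begin on D4, Bb3, G3 — each down a 3rd from the last.
Extending down a 3rd: Eb3 → C3.
Statement 5 starts on C3 and keeps the same diatonic contour: C3 F3 D3 C3 G2.

C3 F3 D3 C3 G2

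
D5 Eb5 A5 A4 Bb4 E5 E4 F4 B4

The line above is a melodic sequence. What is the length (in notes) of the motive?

3

Try groups of 3 (3 cells in 9 notes):
D5 Eb5 A5 | A4 Bb4 E5 | E4 F4 B4
Every group is a transposition down a 4th of the one before; no shorter unit works.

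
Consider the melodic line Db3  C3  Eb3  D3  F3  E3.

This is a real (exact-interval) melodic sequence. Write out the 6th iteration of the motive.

Taking 2-note groups, the heads are Db3, Eb3, F3: the pattern moves up a 2nd.
Continuing the starts: G3 → A3 → B3.
Statement 6 starts on B3 and keeps the same exact contour: B3 A#3.

B3 A#3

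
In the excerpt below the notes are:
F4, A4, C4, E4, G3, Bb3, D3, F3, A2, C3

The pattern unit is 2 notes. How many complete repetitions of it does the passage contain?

5

10 notes in groups of 2 gives 10/2 = 5 statements.
Starts: F4, C4, G3, D3, A2 — each down a 4th.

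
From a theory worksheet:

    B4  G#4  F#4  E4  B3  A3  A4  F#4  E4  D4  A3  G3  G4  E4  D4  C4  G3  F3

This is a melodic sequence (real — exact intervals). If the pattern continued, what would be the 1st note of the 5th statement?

Eb4

The unit is 6 notes. Position-1 pitches of the 3 shown cells: B4, A4, G4.
Carrying that down a 2nd forward: F4 → Eb4.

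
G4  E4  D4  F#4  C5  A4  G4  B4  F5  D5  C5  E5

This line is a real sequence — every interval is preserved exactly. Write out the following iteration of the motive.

With a 4-note motive the entries are G4, C5, F5, each up a 4th from the previous.
From Bb5 the exact shape gives Bb5 G5 F5 A5.

Bb5 G5 F5 A5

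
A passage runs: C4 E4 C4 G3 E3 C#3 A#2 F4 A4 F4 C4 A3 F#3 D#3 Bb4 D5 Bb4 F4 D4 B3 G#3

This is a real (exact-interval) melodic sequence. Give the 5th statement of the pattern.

Ab5 C6 Ab5 Eb5 C5 A4 F#4

Taking 7-note groups, the heads are C4, F4, Bb4: the pattern moves up a 4th.
Continuing the starts: Eb5 → Ab5.
From Ab5 the exact shape gives Ab5 C6 Ab5 Eb5 C5 A4 F#4.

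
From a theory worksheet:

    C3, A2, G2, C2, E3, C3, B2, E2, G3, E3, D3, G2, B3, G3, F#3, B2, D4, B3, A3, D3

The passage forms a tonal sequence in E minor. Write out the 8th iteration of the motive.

C5 A4 G4 C4

Taking 4-note groups, the heads are C3, E3, G3, B3, D4: the pattern moves up a 3rd.
Extending up a 3rd: F#4 → A4 → C5.
From C5 the diatonic shape gives C5 A4 G4 C4.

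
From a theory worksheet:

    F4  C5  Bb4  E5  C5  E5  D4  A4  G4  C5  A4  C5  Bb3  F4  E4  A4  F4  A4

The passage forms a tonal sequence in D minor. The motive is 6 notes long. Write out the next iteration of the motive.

G3 D4 C4 F4 D4 F4

With a 6-note motive the entries are F4, D4, Bb3, each down a 3rd from the previous.
From G3 the diatonic shape gives G3 D4 C4 F4 D4 F4.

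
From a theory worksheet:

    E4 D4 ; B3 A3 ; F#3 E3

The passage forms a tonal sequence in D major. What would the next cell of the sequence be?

C#3 B2

Unit = 2 notes; the statements start on E4, B3, F#3, moving down a 4th each time.
So cell 4 is C#3 B2.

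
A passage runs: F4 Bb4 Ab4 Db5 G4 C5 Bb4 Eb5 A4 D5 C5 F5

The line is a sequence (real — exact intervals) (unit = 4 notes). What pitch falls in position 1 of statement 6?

With 4-note cells, note 1 of each statement runs F4, G4, A4.
Carrying that up a 2nd forward: B4 → C#5 → D#5.

D#5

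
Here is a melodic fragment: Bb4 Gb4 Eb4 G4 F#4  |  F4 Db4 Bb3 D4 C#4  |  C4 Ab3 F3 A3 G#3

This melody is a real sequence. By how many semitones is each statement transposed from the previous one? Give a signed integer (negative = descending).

-5

The 5-note cells begin on Bb4, F4, C4 — each down a 4th from the last.
Bb4→F4 is 65 − 70 = -5 semitones.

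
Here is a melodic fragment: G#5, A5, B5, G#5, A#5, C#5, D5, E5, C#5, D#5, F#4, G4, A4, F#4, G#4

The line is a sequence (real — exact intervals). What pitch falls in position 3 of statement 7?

Grouping in 5s, the 3rd note of each cell is B5, E5, A4.
Each moves down a 5th. Continuing: D4 → G3 → C3 → F2.

F2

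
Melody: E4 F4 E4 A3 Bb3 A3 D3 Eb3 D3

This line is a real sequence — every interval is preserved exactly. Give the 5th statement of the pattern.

With a 3-note motive the entries are E4, A3, D3, each down a 5th from the previous.
Continuing the starts: G2 → C2.
Statement 5 starts on C2 and keeps the same exact contour: C2 Db2 C2.

C2 Db2 C2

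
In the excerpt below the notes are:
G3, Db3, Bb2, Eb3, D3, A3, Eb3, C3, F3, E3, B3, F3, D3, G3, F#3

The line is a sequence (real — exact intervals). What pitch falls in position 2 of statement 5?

With 5-note cells, note 2 of each statement runs Db3, Eb3, F3.
Carrying that up a 2nd forward: G3 → A3.

A3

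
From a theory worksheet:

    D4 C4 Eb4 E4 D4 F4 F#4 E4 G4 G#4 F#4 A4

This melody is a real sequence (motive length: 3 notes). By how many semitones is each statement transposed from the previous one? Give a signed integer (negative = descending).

2

Taking 3-note groups, the heads are D4, E4, F#4, G#4: the pattern moves up a 2nd.
D4 to E4 spans +2 semitones.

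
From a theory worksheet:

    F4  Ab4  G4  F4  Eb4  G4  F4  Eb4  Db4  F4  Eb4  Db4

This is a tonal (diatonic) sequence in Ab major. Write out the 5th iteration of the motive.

Bb3 Db4 C4 Bb3

Taking 4-note groups, the heads are F4, Eb4, Db4: the pattern moves down a 2nd.
Carrying on: C4 → Bb3.
From Bb3 the diatonic shape gives Bb3 Db4 C4 Bb3.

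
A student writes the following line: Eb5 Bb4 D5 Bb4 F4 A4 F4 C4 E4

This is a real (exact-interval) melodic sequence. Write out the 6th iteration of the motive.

The 3-note cells begin on Eb5, Bb4, F4 — each down a 4th from the last.
Extending down a 4th: C4 → G3 → D3.
Statement 6 starts on D3 and keeps the same exact contour: D3 A2 C#3.

D3 A2 C#3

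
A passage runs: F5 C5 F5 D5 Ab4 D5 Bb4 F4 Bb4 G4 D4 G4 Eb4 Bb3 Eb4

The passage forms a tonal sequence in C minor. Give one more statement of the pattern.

C4 G3 C4

With a 3-note motive the entries are F5, D5, Bb4, G4, Eb4, each down a 3rd from the previous.
From C4 the diatonic shape gives C4 G3 C4.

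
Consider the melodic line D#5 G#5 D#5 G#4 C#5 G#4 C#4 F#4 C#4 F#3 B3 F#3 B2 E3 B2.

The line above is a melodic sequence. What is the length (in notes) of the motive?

3

15 notes total. Splitting into 5 groups of 3:
D#5 G#5 D#5 | G#4 C#5 G#4 | C#4 F#4 C#4 | F#3 B3 F#3 | B2 E3 B2
Every group is a transposition down a 5th of the one before; no shorter unit works.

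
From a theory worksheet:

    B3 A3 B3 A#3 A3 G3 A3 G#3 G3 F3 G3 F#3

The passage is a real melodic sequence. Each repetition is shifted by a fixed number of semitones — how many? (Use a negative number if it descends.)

The 4-note cells begin on B3, A3, G3 — each down a 2nd from the last.
B3→A3 is 57 − 59 = -2 semitones.

-2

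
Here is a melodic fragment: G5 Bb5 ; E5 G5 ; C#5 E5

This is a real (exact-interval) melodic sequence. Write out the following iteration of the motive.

A#4 C#5

Unit = 2 notes; the statements start on G5, E5, C#5, moving down a 3rd each time.
Statement 4 starts on A#4 and keeps the same exact contour: A#4 C#5.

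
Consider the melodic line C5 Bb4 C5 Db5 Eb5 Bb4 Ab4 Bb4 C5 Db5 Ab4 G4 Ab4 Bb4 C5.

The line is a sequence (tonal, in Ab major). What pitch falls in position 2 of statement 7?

C4

With 5-note cells, note 2 of each statement runs Bb4, Ab4, G4.
Each moves down a 2nd. Continuing: F4 → Eb4 → Db4 → C4.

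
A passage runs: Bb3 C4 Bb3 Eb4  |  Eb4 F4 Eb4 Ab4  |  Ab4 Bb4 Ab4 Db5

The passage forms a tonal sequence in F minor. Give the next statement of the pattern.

Db5 Eb5 Db5 G5

With a 4-note motive the entries are Bb3, Eb4, Ab4, each up a 4th from the previous.
From Db5 the diatonic shape gives Db5 Eb5 Db5 G5.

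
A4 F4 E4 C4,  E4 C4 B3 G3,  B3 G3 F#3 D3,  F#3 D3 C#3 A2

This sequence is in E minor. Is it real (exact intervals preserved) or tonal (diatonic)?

Each cell has the same semitone pattern (-4, -1, -4) — intervals are preserved exactly.
And F4 lies outside E minor, so the sequence is real rather than tonal.

real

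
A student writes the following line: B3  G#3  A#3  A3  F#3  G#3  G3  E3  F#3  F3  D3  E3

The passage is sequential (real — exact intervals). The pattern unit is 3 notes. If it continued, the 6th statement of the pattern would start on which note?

Unit = 3 notes; the statements start on B3, A3, G3, F3, moving down a 2nd each time.
Extending the heads down a 2nd: Eb3 → Db3.

Db3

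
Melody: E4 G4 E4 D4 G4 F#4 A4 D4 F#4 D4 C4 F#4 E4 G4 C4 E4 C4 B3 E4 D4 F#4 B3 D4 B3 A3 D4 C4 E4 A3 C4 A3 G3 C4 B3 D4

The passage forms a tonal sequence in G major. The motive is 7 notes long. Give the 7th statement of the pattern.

Unit = 7 notes; the statements start on E4, D4, C4, B3, A3, moving down a 2nd each time.
Extending down a 2nd: G3 → F#3.
So cell 7 is F#3 A3 F#3 E3 A3 G3 B3.

F#3 A3 F#3 E3 A3 G3 B3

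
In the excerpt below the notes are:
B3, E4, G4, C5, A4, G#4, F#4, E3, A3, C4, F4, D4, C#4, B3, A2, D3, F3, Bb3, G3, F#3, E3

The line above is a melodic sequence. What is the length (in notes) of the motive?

7

Try groups of 7 (3 cells in 21 notes):
B3 E4 G4 C5 A4 G#4 F#4 | E3 A3 C4 F4 D4 C#4 B3 | A2 D3 F3 Bb3 G3 F#3 E3
That's a consistent down a 5th shift per cell, and no other grouping gives one.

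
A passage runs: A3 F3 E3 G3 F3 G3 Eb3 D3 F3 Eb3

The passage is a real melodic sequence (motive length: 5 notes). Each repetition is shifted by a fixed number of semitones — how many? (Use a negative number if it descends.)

-2

Taking 5-note groups, the heads are A3, G3: the pattern moves down a 2nd.
A3 to G3 spans -2 semitones.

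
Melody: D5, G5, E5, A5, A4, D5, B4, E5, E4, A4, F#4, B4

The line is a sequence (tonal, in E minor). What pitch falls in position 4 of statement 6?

Grouping in 4s, the 4th note of each cell is A5, E5, B4.
Carrying that down a 4th forward: F#4 → C4 → G3.

G3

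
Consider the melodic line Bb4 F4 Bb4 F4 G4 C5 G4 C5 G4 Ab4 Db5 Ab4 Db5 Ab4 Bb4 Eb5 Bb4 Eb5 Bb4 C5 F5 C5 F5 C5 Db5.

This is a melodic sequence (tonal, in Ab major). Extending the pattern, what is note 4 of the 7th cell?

With 5-note cells, note 4 of each statement runs F4, G4, Ab4, Bb4, C5.
Carrying that up a 2nd forward: Db5 → Eb5.

Eb5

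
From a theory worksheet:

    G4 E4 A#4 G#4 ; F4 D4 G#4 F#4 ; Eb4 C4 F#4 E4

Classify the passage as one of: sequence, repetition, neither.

sequence

Each 4-note cell is the previous one transposed down a 2nd.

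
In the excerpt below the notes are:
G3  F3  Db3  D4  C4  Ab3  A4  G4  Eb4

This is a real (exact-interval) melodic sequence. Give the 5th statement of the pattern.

Taking 3-note groups, the heads are G3, D4, A4: the pattern moves up a 5th.
Extending up a 5th: E5 → B5.
Statement 5 starts on B5 and keeps the same exact contour: B5 A5 F5.

B5 A5 F5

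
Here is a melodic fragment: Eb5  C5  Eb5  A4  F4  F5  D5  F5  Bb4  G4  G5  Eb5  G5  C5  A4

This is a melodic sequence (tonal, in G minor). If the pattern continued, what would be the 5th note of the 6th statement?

D5

Grouping in 5s, the 5th note of each cell is F4, G4, A4.
Extending up a 2nd: Bb4 → C5 → D5.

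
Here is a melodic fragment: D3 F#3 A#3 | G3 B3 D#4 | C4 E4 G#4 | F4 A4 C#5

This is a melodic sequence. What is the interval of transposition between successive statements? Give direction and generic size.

up a 4th

With a 3-note motive the entries are D3, G3, C4, F4, each up a 4th from the previous.
D3 to G3 is up a 4th.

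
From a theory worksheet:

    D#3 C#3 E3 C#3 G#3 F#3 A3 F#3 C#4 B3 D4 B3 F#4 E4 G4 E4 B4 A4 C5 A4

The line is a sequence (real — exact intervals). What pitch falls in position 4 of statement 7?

G5

With 4-note cells, note 4 of each statement runs C#3, F#3, B3, E4, A4.
Carrying that up a 4th forward: D5 → G5.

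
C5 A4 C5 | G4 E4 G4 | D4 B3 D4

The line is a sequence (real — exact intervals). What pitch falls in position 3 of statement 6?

B2

Grouping in 3s, the 3rd note of each cell is C5, G4, D4.
Carrying that down a 4th forward: A3 → E3 → B2.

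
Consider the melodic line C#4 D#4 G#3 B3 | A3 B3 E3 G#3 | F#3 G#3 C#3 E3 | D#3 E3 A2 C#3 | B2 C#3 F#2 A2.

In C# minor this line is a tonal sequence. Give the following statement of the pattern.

Taking 4-note groups, the heads are C#4, A3, F#3, D#3, B2: the pattern moves down a 3rd.
Statement 6 starts on G#2 and keeps the same diatonic contour: G#2 A2 D#2 F#2.

G#2 A2 D#2 F#2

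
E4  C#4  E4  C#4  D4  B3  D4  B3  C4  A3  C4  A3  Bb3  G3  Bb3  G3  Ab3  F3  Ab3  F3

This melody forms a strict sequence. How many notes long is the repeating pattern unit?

4

Try groups of 4 (5 cells in 20 notes):
E4 C#4 E4 C#4 | D4 B3 D4 B3 | C4 A3 C4 A3 | Bb3 G3 Bb3 G3 | Ab3 F3 Ab3 F3
That's a consistent down a 2nd shift per cell, and no other grouping gives one.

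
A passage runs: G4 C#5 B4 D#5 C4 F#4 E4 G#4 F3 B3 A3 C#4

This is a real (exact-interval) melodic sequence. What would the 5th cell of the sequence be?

Unit = 4 notes; the statements start on G4, C4, F3, moving down a 5th each time.
Carrying on: Bb2 → Eb2.
Statement 5 starts on Eb2 and keeps the same exact contour: Eb2 A2 G2 B2.

Eb2 A2 G2 B2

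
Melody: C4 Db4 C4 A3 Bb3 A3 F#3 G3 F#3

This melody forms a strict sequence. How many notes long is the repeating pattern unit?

3

There are 9 notes; a 3-note unit gives 3 cells:
C4 Db4 C4 | A3 Bb3 A3 | F#3 G3 F#3
Each cell is the previous one down a 3rd — so the unit is 3 notes.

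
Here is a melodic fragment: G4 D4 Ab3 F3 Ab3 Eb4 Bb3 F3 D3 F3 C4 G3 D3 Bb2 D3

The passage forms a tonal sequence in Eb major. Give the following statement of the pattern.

Unit = 5 notes; the statements start on G4, Eb4, C4, moving down a 3rd each time.
From Ab3 the diatonic shape gives Ab3 Eb3 Bb2 G2 Bb2.

Ab3 Eb3 Bb2 G2 Bb2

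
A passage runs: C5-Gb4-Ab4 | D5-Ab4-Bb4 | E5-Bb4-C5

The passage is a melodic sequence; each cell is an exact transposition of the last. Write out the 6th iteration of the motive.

With a 3-note motive the entries are C5, D5, E5, each up a 2nd from the previous.
Extending up a 2nd: F#5 → G#5 → A#5.
Statement 6 starts on A#5 and keeps the same exact contour: A#5 E5 F#5.

A#5 E5 F#5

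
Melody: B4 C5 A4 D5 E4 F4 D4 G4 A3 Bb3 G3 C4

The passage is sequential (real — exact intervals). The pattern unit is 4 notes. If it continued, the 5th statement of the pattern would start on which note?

Unit = 4 notes; the statements start on B4, E4, A3, moving down a 5th each time.
Extending the heads down a 5th: D3 → G2.

G2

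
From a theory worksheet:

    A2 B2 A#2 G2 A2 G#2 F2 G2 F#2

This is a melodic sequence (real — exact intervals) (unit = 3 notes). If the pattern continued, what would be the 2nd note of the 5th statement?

The unit is 3 notes. Position-2 pitches of the 3 shown cells: B2, A2, G2.
Each moves down a 2nd. Continuing: F2 → Eb2.

Eb2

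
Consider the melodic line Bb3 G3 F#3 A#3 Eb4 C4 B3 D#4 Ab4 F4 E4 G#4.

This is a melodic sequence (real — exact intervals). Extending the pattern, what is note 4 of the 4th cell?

The unit is 4 notes. Position-4 pitches of the 3 shown cells: A#3, D#4, G#4.
From G#4, up a 4th gives C#5.

C#5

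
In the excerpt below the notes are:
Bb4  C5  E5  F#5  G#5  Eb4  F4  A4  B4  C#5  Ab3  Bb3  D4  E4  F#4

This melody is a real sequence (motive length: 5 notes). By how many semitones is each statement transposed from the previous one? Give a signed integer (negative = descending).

Unit = 5 notes; the statements start on Bb4, Eb4, Ab3, moving down a 5th each time.
Counting half-steps from Bb4 to Eb4: -7.

-7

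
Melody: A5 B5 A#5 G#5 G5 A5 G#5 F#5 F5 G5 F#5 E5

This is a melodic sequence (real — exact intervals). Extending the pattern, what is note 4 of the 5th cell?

C5

The unit is 4 notes. Position-4 pitches of the 3 shown cells: G#5, F#5, E5.
Carrying that down a 2nd forward: D5 → C5.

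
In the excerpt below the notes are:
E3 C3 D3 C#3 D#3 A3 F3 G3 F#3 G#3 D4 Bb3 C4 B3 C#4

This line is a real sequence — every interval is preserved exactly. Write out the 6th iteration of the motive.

With a 5-note motive the entries are E3, A3, D4, each up a 4th from the previous.
Carrying on: G4 → C5 → F5.
Statement 6 starts on F5 and keeps the same exact contour: F5 Db5 Eb5 D5 E5.

F5 Db5 Eb5 D5 E5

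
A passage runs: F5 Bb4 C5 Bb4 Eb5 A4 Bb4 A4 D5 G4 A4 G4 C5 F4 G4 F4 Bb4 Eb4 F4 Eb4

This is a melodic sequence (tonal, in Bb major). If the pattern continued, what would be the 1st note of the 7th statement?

With 4-note cells, note 1 of each statement runs F5, Eb5, D5, C5, Bb4.
Extending down a 2nd: A4 → G4.

G4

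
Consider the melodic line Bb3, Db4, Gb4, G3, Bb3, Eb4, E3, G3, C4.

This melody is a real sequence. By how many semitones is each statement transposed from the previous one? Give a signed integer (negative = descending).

-3

Unit = 3 notes; the statements start on Bb3, G3, E3, moving down a 3rd each time.
Counting half-steps from Bb3 to G3: -3.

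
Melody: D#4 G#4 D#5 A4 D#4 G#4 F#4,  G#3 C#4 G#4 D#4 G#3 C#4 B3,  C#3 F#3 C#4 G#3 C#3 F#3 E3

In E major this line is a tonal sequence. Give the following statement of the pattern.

F#2 B2 F#3 C#3 F#2 B2 A2

Unit = 7 notes; the statements start on D#4, G#3, C#3, moving down a 5th each time.
From F#2 the diatonic shape gives F#2 B2 F#3 C#3 F#2 B2 A2.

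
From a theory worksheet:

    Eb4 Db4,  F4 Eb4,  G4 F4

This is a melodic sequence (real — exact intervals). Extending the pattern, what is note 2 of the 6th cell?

Grouping in 2s, the 2nd note of each cell is Db4, Eb4, F4.
Each moves up a 2nd. Continuing: G4 → A4 → B4.

B4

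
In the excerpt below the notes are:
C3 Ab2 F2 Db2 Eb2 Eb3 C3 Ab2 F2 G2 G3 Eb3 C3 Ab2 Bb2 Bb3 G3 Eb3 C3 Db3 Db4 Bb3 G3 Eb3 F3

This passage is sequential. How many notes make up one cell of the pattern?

5

Try groups of 5 (5 cells in 25 notes):
C3 Ab2 F2 Db2 Eb2 | Eb3 C3 Ab2 F2 G2 | G3 Eb3 C3 Ab2 Bb2 | Bb3 G3 Eb3 C3 Db3 | Db4 Bb3 G3 Eb3 F3
That's a consistent up a 3rd shift per cell, and no other grouping gives one.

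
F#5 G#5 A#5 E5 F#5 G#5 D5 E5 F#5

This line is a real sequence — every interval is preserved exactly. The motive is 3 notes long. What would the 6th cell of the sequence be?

With a 3-note motive the entries are F#5, E5, D5, each down a 2nd from the previous.
Continuing the starts: C5 → Bb4 → Ab4.
From Ab4 the exact shape gives Ab4 Bb4 C5.

Ab4 Bb4 C5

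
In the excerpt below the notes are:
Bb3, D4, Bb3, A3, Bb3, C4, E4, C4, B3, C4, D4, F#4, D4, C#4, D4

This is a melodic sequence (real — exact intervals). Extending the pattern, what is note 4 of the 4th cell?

Grouping in 5s, the 4th note of each cell is A3, B3, C#4.
One more up a 2nd gives D#4.

D#4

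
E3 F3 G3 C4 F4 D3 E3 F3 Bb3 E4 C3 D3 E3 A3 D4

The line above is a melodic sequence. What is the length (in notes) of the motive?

5

There are 15 notes; a 5-note unit gives 3 cells:
E3 F3 G3 C4 F4 | D3 E3 F3 Bb3 E4 | C3 D3 E3 A3 D4
That's a consistent down a 2nd shift per cell, and no other grouping gives one.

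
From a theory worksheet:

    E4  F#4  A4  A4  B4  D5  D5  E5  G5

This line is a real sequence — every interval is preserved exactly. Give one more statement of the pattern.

G5 A5 C6

With a 3-note motive the entries are E4, A4, D5, each up a 4th from the previous.
So cell 4 is G5 A5 C6.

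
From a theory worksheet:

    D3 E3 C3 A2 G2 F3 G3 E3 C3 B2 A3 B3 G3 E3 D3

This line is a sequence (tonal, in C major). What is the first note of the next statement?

C4

The 5-note cells begin on D3, F3, A3 — each up a 3rd from the last.
One more step up a 3rd gives C4.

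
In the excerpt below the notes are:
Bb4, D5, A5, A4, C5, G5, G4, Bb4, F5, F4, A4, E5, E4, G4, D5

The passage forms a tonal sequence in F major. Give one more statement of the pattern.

With a 3-note motive the entries are Bb4, A4, G4, F4, E4, each down a 2nd from the previous.
So cell 6 is D4 F4 C5.

D4 F4 C5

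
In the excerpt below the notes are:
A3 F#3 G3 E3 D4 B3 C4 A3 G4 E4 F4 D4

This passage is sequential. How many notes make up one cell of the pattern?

4

There are 12 notes; a 4-note unit gives 3 cells:
A3 F#3 G3 E3 | D4 B3 C4 A3 | G4 E4 F4 D4
Every group is a transposition up a 4th of the one before; no shorter unit works.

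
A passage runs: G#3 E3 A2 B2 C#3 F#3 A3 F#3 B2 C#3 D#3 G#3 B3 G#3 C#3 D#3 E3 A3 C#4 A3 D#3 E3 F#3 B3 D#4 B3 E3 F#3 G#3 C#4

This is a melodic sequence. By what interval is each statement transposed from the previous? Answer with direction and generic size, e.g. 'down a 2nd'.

up a 2nd

With a 6-note motive the entries are G#3, A3, B3, C#4, D#4, each up a 2nd from the previous.
From G#3 to A3: up a 2nd.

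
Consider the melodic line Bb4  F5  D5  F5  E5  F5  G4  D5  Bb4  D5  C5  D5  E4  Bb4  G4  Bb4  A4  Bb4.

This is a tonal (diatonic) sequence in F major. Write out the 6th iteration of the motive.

The 6-note cells begin on Bb4, G4, E4 — each down a 3rd from the last.
Extending down a 3rd: C4 → A3 → F3.
So cell 6 is F3 C4 A3 C4 Bb3 C4.

F3 C4 A3 C4 Bb3 C4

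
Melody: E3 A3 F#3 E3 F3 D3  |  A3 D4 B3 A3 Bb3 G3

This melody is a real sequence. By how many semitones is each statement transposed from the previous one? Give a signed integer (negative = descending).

5

Taking 6-note groups, the heads are E3, A3: the pattern moves up a 4th.
Counting half-steps from E3 to A3: 5.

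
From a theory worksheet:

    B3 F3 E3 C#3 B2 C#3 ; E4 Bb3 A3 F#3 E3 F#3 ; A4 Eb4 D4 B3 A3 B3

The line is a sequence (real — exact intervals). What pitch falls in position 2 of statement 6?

With 6-note cells, note 2 of each statement runs F3, Bb3, Eb4.
Extending up a 4th: Ab4 → Db5 → Gb5.

Gb5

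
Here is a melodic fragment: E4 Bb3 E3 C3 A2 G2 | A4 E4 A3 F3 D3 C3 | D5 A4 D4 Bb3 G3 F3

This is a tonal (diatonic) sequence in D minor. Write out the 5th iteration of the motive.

C6 G5 C5 A4 F4 E4

With a 6-note motive the entries are E4, A4, D5, each up a 4th from the previous.
Extending up a 4th: G5 → C6.
So cell 5 is C6 G5 C5 A4 F4 E4.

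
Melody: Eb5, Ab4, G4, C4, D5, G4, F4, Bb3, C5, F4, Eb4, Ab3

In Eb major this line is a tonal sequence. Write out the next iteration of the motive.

Bb4 Eb4 D4 G3

Unit = 4 notes; the statements start on Eb5, D5, C5, moving down a 2nd each time.
From Bb4 the diatonic shape gives Bb4 Eb4 D4 G3.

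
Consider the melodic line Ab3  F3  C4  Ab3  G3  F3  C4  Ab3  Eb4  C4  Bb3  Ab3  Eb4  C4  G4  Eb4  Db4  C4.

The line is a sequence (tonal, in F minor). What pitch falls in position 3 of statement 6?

F5

Grouping in 6s, the 3rd note of each cell is C4, Eb4, G4.
Carrying that up a 3rd forward: Bb4 → Db5 → F5.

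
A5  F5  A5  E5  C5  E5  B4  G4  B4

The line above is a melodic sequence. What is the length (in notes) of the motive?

3

Try groups of 3 (3 cells in 9 notes):
A5 F5 A5 | E5 C5 E5 | B4 G4 B4
Each cell is the previous one down a 4th — so the unit is 3 notes.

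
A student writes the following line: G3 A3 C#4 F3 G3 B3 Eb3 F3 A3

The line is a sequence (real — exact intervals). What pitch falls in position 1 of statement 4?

Db3

The unit is 3 notes. Position-1 pitches of the 3 shown cells: G3, F3, Eb3.
From Eb3, down a 2nd gives Db3.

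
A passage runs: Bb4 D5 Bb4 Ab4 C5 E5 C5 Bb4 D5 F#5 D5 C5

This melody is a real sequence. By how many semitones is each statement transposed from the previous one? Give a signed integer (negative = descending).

Taking 4-note groups, the heads are Bb4, C5, D5: the pattern moves up a 2nd.
Counting half-steps from Bb4 to C5: 2.

2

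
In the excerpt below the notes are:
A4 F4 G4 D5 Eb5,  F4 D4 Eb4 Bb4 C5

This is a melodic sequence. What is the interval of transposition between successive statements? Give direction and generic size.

With a 5-note motive the entries are A4, F4, each down a 3rd from the previous.
From A4 to F4: down a 3rd.

down a 3rd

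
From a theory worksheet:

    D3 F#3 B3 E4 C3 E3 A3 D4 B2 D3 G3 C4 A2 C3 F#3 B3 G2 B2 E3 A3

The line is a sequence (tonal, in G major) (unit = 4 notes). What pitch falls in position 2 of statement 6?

With 4-note cells, note 2 of each statement runs F#3, E3, D3, C3, B2.
From B2, down a 2nd gives A2.

A2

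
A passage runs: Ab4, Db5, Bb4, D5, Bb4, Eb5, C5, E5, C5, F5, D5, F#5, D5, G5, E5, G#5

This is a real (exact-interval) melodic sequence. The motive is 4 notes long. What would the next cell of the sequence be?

With a 4-note motive the entries are Ab4, Bb4, C5, D5, each up a 2nd from the previous.
From E5 the exact shape gives E5 A5 F#5 A#5.

E5 A5 F#5 A#5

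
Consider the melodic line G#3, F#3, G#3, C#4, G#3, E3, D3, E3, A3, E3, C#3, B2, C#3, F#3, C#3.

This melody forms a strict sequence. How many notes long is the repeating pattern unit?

There are 15 notes; a 5-note unit gives 3 cells:
G#3 F#3 G#3 C#4 G#3 | E3 D3 E3 A3 E3 | C#3 B2 C#3 F#3 C#3
Every group is a transposition down a 3rd of the one before; no shorter unit works.

5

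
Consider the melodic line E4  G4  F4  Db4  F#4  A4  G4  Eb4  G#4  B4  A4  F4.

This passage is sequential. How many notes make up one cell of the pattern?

4

12 notes total. Splitting into 3 groups of 4:
E4 G4 F4 Db4 | F#4 A4 G4 Eb4 | G#4 B4 A4 F4
Every group is a transposition up a 2nd of the one before; no shorter unit works.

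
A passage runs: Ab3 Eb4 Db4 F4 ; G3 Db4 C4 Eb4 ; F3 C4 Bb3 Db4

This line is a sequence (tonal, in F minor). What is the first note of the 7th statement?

Bb2

Unit = 4 notes; the statements start on Ab3, G3, F3, moving down a 2nd each time.
Continuing: Eb3 → Db3 → C3 → Bb2. Statement 7 starts on Bb2.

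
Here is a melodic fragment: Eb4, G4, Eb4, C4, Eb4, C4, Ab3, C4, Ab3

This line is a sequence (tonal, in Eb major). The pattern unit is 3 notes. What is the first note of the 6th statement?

With a 3-note motive the entries are Eb4, C4, Ab3, each down a 3rd from the previous.
Extending the heads down a 3rd: F3 → D3 → Bb2.

Bb2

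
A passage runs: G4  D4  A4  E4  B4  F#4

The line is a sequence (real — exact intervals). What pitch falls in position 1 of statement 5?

D#5

With 2-note cells, note 1 of each statement runs G4, A4, B4.
Carrying that up a 2nd forward: C#5 → D#5.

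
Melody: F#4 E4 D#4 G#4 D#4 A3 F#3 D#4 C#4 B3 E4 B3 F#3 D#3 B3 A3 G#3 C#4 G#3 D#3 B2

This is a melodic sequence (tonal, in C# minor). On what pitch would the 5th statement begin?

Taking 7-note groups, the heads are F#4, D#4, B3: the pattern moves down a 3rd.
Continuing: G#3 → E3. Statement 5 starts on E3.

E3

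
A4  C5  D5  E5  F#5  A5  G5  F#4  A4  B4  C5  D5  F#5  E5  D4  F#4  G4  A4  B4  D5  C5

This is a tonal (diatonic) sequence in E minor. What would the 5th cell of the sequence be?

G3 B3 C4 D4 E4 G4 F#4

With a 7-note motive the entries are A4, F#4, D4, each down a 3rd from the previous.
Extending down a 3rd: B3 → G3.
From G3 the diatonic shape gives G3 B3 C4 D4 E4 G4 F#4.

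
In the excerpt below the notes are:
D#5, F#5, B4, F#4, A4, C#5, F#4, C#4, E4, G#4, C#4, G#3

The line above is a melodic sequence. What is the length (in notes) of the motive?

4

12 notes total. Splitting into 3 groups of 4:
D#5 F#5 B4 F#4 | A4 C#5 F#4 C#4 | E4 G#4 C#4 G#3
Each cell is the previous one down a 4th — so the unit is 4 notes.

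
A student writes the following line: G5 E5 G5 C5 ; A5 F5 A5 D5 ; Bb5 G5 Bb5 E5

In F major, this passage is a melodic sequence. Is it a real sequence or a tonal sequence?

Every note is diatonic to F major.
Cell 1 has -3 semitones from note 1 to 2, but cell 2 has -4 — the interval quality changes while the contour stays the same, which is the hallmark of a tonal sequence.

tonal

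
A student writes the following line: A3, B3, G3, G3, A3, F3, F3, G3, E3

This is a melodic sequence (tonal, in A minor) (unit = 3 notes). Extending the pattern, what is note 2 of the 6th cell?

With 3-note cells, note 2 of each statement runs B3, A3, G3.
Each moves down a 2nd. Continuing: F3 → E3 → D3.

D3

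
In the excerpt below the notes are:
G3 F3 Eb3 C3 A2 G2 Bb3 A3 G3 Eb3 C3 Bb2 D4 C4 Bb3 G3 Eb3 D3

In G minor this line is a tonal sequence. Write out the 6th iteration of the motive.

C5 Bb4 A4 F4 D4 C4

Unit = 6 notes; the statements start on G3, Bb3, D4, moving up a 3rd each time.
Extending up a 3rd: F4 → A4 → C5.
Statement 6 starts on C5 and keeps the same diatonic contour: C5 Bb4 A4 F4 D4 C4.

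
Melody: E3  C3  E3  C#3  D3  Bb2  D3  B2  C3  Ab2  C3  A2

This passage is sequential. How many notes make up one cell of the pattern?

There are 12 notes; a 4-note unit gives 3 cells:
E3 C3 E3 C#3 | D3 Bb2 D3 B2 | C3 Ab2 C3 A2
Every group is a transposition down a 2nd of the one before; no shorter unit works.

4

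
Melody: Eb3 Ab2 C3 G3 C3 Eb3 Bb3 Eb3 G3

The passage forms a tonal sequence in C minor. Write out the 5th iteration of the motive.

With a 3-note motive the entries are Eb3, G3, Bb3, each up a 3rd from the previous.
Extending up a 3rd: D4 → F4.
Statement 5 starts on F4 and keeps the same diatonic contour: F4 Bb3 D4.

F4 Bb3 D4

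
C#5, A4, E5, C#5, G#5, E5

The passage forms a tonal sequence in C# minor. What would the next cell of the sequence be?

B5 G#5

The 2-note cells begin on C#5, E5, G#5 — each up a 3rd from the last.
Statement 4 starts on B5 and keeps the same diatonic contour: B5 G#5.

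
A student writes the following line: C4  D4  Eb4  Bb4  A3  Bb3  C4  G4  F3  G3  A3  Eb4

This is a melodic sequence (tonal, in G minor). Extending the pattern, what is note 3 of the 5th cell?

D3

Grouping in 4s, the 3rd note of each cell is Eb4, C4, A3.
Extending down a 3rd: F3 → D3.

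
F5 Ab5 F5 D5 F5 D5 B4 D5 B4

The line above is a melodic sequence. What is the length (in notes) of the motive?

Try groups of 3 (3 cells in 9 notes):
F5 Ab5 F5 | D5 F5 D5 | B4 D5 B4
Each cell is the previous one down a 3rd — so the unit is 3 notes.

3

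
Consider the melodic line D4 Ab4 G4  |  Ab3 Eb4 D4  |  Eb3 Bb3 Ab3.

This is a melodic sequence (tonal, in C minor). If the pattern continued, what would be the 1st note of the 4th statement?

Grouping in 3s, the 1st note of each cell is D4, Ab3, Eb3.
Each moves down a 4th; the next is Bb2.

Bb2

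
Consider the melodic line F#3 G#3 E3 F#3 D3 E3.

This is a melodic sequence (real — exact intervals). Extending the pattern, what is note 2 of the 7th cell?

Ab2

The unit is 2 notes. Position-2 pitches of the 3 shown cells: G#3, F#3, E3.
Extending down a 2nd: D3 → C3 → Bb2 → Ab2.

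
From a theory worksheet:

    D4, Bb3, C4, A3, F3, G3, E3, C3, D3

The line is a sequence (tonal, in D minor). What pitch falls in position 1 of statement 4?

The unit is 3 notes. Position-1 pitches of the 3 shown cells: D4, A3, E3.
One more down a 4th gives Bb2.

Bb2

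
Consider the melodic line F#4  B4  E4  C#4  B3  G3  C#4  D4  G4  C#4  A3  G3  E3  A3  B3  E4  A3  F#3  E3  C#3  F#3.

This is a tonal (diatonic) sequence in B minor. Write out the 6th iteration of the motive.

C#3 F#3 B2 G2 F#2 D2 G2

Unit = 7 notes; the statements start on F#4, D4, B3, moving down a 3rd each time.
Carrying on: G3 → E3 → C#3.
So cell 6 is C#3 F#3 B2 G2 F#2 D2 G2.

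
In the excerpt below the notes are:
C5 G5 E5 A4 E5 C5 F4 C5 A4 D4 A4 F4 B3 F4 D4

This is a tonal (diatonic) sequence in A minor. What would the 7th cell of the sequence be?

E3 B3 G3

With a 3-note motive the entries are C5, A4, F4, D4, B3, each down a 3rd from the previous.
Carrying on: G3 → E3.
Statement 7 starts on E3 and keeps the same diatonic contour: E3 B3 G3.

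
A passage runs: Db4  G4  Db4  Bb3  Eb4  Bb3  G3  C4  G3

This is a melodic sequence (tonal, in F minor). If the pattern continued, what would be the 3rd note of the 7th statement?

The unit is 3 notes. Position-3 pitches of the 3 shown cells: Db4, Bb3, G3.
Each moves down a 3rd. Continuing: Eb3 → C3 → Ab2 → F2.

F2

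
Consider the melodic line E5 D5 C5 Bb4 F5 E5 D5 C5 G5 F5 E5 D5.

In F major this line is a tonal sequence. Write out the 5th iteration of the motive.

The 4-note cells begin on E5, F5, G5 — each up a 2nd from the last.
Carrying on: A5 → Bb5.
From Bb5 the diatonic shape gives Bb5 A5 G5 F5.

Bb5 A5 G5 F5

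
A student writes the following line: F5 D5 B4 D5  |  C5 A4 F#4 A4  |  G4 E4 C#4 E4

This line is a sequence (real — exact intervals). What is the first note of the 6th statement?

E3

With a 4-note motive the entries are F5, C5, G4, each down a 4th from the previous.
Extending the heads down a 4th: D4 → A3 → E3.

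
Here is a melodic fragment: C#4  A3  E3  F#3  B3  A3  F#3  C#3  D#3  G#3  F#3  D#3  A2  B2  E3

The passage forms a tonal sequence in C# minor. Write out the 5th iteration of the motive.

Taking 5-note groups, the heads are C#4, A3, F#3: the pattern moves down a 3rd.
Continuing the starts: D#3 → B2.
Statement 5 starts on B2 and keeps the same diatonic contour: B2 G#2 D#2 E2 A2.

B2 G#2 D#2 E2 A2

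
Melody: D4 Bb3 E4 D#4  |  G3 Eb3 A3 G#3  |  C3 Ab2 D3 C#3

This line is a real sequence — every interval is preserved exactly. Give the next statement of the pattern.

Unit = 4 notes; the statements start on D4, G3, C3, moving down a 5th each time.
So cell 4 is F2 Db2 G2 F#2.

F2 Db2 G2 F#2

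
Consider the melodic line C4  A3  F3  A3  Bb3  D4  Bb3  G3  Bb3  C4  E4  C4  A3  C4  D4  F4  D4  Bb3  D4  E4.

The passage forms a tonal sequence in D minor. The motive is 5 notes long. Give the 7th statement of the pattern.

Bb4 G4 E4 G4 A4

Taking 5-note groups, the heads are C4, D4, E4, F4: the pattern moves up a 2nd.
Continuing the starts: G4 → A4 → Bb4.
Statement 7 starts on Bb4 and keeps the same diatonic contour: Bb4 G4 E4 G4 A4.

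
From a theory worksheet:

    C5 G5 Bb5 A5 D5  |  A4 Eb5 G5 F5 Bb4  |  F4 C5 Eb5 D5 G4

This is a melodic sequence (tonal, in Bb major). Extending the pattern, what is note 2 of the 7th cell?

Bb3

The unit is 5 notes. Position-2 pitches of the 3 shown cells: G5, Eb5, C5.
Extending down a 3rd: A4 → F4 → D4 → Bb3.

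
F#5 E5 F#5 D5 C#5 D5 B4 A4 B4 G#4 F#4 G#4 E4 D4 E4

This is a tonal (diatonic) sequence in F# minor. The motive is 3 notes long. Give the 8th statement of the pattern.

Unit = 3 notes; the statements start on F#5, D5, B4, G#4, E4, moving down a 3rd each time.
Continuing the starts: C#4 → A3 → F#3.
Statement 8 starts on F#3 and keeps the same diatonic contour: F#3 E3 F#3.

F#3 E3 F#3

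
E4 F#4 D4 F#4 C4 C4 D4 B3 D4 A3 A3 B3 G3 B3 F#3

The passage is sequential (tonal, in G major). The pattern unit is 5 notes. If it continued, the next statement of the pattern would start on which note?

F#3

Taking 5-note groups, the heads are E4, C4, A3: the pattern moves down a 3rd.
One more step down a 3rd gives F#3.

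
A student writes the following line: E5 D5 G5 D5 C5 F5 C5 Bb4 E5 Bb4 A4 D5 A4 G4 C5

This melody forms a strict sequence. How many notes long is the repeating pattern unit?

3

15 notes total. Splitting into 5 groups of 3:
E5 D5 G5 | D5 C5 F5 | C5 Bb4 E5 | Bb4 A4 D5 | A4 G4 C5
That's a consistent down a 2nd shift per cell, and no other grouping gives one.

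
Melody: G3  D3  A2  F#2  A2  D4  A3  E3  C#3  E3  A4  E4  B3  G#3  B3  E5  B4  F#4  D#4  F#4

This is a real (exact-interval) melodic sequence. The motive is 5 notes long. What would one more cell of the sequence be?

With a 5-note motive the entries are G3, D4, A4, E5, each up a 5th from the previous.
Statement 5 starts on B5 and keeps the same exact contour: B5 F#5 C#5 A#4 C#5.

B5 F#5 C#5 A#4 C#5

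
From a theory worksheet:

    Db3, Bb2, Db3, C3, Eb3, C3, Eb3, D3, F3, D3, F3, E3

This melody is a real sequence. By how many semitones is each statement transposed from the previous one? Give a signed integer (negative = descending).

2

With a 4-note motive the entries are Db3, Eb3, F3, each up a 2nd from the previous.
Db3 to Eb3 spans +2 semitones.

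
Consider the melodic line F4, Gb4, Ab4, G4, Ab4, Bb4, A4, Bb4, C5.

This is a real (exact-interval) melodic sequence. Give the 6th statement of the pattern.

D#5 E5 F#5

Unit = 3 notes; the statements start on F4, G4, A4, moving up a 2nd each time.
Carrying on: B4 → C#5 → D#5.
From D#5 the exact shape gives D#5 E5 F#5.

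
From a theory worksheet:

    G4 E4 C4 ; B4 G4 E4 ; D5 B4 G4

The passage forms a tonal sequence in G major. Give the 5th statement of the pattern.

Unit = 3 notes; the statements start on G4, B4, D5, moving up a 3rd each time.
Carrying on: F#5 → A5.
From A5 the diatonic shape gives A5 F#5 D5.

A5 F#5 D5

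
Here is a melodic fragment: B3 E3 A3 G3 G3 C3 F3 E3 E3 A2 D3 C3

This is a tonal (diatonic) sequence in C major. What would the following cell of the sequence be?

The 4-note cells begin on B3, G3, E3 — each down a 3rd from the last.
Statement 4 starts on C3 and keeps the same diatonic contour: C3 F2 B2 A2.

C3 F2 B2 A2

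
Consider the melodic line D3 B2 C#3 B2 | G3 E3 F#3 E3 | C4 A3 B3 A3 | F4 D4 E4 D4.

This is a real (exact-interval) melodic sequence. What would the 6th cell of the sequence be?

With a 4-note motive the entries are D3, G3, C4, F4, each up a 4th from the previous.
Carrying on: Bb4 → Eb5.
From Eb5 the exact shape gives Eb5 C5 D5 C5.

Eb5 C5 D5 C5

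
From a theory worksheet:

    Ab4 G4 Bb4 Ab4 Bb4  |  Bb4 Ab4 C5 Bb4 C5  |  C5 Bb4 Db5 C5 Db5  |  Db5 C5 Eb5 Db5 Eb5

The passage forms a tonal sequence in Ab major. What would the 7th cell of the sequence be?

G5 F5 Ab5 G5 Ab5

Unit = 5 notes; the statements start on Ab4, Bb4, C5, Db5, moving up a 2nd each time.
Extending up a 2nd: Eb5 → F5 → G5.
From G5 the diatonic shape gives G5 F5 Ab5 G5 Ab5.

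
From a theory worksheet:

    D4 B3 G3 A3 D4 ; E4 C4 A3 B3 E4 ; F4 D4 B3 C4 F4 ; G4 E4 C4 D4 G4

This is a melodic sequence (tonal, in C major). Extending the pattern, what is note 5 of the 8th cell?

D5

Grouping in 5s, the 5th note of each cell is D4, E4, F4, G4.
Carrying that up a 2nd forward: A4 → B4 → C5 → D5.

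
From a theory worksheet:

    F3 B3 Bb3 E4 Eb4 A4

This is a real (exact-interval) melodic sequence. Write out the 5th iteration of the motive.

Unit = 2 notes; the statements start on F3, Bb3, Eb4, moving up a 4th each time.
Continuing the starts: Ab4 → Db5.
So cell 5 is Db5 G5.

Db5 G5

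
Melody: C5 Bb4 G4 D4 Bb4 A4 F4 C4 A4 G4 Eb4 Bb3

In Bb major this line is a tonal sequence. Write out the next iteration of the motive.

G4 F4 D4 A3

The 4-note cells begin on C5, Bb4, A4 — each down a 2nd from the last.
So cell 4 is G4 F4 D4 A3.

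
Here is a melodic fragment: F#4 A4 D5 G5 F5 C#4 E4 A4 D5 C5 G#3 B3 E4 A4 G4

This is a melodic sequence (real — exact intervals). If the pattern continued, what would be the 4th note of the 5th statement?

B3

The unit is 5 notes. Position-4 pitches of the 3 shown cells: G5, D5, A4.
Carrying that down a 4th forward: E4 → B3.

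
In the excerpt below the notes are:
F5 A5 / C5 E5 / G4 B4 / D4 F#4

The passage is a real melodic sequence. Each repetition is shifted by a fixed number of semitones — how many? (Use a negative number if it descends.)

With a 2-note motive the entries are F5, C5, G4, D4, each down a 4th from the previous.
F5→C5 is 72 − 77 = -5 semitones.

-5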